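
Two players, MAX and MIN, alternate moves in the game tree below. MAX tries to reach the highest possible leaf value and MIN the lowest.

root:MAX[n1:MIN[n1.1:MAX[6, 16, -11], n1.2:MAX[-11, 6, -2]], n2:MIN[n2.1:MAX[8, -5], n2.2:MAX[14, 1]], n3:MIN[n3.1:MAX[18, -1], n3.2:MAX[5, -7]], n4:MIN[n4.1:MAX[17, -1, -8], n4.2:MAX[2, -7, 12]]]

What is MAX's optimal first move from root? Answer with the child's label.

n1.1 (MAX): max(6, 16, -11) = 16
n1.2 (MAX): max(-11, 6, -2) = 6
n1 (MIN): min(16, 6) = 6
n2.1 (MAX): max(8, -5) = 8
n2.2 (MAX): max(14, 1) = 14
n2 (MIN): min(8, 14) = 8
n3.1 (MAX): max(18, -1) = 18
n3.2 (MAX): max(5, -7) = 5
n3 (MIN): min(18, 5) = 5
n4.1 (MAX): max(17, -1, -8) = 17
n4.2 (MAX): max(2, -7, 12) = 12
n4 (MIN): min(17, 12) = 12
root (MAX): max(6, 8, 5, 12) = 12
MAX at root wants the highest of {n1=6, n2=8, n3=5, n4=12}, so chooses n4.

n4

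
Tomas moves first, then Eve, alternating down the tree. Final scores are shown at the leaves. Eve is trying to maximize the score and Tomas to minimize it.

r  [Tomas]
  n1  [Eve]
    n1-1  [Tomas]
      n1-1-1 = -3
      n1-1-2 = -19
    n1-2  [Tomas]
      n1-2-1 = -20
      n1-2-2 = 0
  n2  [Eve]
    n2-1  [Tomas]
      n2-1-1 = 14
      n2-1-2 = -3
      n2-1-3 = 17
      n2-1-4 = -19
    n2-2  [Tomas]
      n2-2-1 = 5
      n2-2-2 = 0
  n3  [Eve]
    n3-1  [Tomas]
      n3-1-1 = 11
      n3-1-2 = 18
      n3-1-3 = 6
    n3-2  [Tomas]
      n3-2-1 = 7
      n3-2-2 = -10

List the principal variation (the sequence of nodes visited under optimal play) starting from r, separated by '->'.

n1-1 (Tomas): min(-3, -19) = -19
n1-2 (Tomas): min(-20, 0) = -20
n1 (Eve): max(-19, -20) = -19
n2-1 (Tomas): min(14, -3, 17, -19) = -19
n2-2 (Tomas): min(5, 0) = 0
n2 (Eve): max(-19, 0) = 0
n3-1 (Tomas): min(11, 18, 6) = 6
n3-2 (Tomas): min(7, -10) = -10
n3 (Eve): max(6, -10) = 6
r (Tomas): min(-19, 0, 6) = -19
At r, Tomas picks n1 (lowest: -19).
At n1, Eve picks n1-1 (highest: -19).
At n1-1, Tomas picks n1-1-2 (lowest: -19).
Terminal value -19.

r -> n1 -> n1-1 -> n1-1-2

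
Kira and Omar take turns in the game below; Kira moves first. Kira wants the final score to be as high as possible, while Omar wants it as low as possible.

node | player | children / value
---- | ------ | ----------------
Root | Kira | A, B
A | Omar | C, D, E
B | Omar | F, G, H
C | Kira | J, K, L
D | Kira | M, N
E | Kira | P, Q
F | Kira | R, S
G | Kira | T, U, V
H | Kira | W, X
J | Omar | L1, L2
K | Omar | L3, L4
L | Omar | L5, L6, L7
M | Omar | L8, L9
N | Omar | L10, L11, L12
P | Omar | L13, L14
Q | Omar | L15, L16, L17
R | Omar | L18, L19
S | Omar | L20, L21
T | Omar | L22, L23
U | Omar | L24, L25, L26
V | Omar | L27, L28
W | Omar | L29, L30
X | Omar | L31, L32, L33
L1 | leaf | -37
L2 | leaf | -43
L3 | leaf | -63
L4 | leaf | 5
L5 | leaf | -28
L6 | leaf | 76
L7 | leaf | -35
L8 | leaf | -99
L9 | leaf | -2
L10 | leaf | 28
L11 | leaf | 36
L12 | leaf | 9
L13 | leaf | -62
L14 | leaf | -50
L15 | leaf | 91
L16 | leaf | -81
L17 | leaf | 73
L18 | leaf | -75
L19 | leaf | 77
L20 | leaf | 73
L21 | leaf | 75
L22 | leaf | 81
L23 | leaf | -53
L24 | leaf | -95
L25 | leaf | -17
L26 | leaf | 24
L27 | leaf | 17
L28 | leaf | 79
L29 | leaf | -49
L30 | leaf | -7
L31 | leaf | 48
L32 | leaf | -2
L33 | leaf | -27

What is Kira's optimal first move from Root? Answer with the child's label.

J (Omar): min(-37, -43) = -43
K (Omar): min(-63, 5) = -63
L (Omar): min(-28, 76, -35) = -35
C (Kira): max(-43, -63, -35) = -35
M (Omar): min(-99, -2) = -99
N (Omar): min(28, 36, 9) = 9
D (Kira): max(-99, 9) = 9
P (Omar): min(-62, -50) = -62
Q (Omar): min(91, -81, 73) = -81
E (Kira): max(-62, -81) = -62
A (Omar): min(-35, 9, -62) = -62
R (Omar): min(-75, 77) = -75
S (Omar): min(73, 75) = 73
F (Kira): max(-75, 73) = 73
T (Omar): min(81, -53) = -53
U (Omar): min(-95, -17, 24) = -95
V (Omar): min(17, 79) = 17
G (Kira): max(-53, -95, 17) = 17
W (Omar): min(-49, -7) = -49
X (Omar): min(48, -2, -27) = -27
H (Kira): max(-49, -27) = -27
B (Omar): min(73, 17, -27) = -27
Root (Kira): max(-62, -27) = -27
Kira at Root wants the highest of {A=-62, B=-27}, so chooses B.

B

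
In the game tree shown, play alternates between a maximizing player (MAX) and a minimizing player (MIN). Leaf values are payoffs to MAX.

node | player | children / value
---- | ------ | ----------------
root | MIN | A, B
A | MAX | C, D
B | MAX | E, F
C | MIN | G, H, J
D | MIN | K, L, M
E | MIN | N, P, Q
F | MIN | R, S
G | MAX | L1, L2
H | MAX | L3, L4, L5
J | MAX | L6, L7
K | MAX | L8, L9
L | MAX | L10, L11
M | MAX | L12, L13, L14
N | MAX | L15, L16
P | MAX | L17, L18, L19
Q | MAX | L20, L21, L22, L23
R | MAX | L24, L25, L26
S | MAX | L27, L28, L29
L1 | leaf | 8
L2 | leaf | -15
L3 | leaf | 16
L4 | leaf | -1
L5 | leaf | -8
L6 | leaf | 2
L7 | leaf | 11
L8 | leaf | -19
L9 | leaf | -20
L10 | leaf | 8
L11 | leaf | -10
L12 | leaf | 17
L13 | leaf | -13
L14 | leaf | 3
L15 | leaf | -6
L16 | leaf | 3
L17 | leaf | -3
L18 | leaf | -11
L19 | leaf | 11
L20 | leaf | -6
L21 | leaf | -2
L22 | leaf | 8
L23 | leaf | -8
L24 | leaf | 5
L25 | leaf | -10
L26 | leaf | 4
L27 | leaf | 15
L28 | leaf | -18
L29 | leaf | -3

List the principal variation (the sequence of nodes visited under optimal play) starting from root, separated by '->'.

root -> B -> F -> R -> L24

G (MAX): max(8, -15) = 8
H (MAX): max(16, -1, -8) = 16
J (MAX): max(2, 11) = 11
C (MIN): min(8, 16, 11) = 8
K (MAX): max(-19, -20) = -19
L (MAX): max(8, -10) = 8
M (MAX): max(17, -13, 3) = 17
D (MIN): min(-19, 8, 17) = -19
A (MAX): max(8, -19) = 8
N (MAX): max(-6, 3) = 3
P (MAX): max(-3, -11, 11) = 11
Q (MAX): max(-6, -2, 8, -8) = 8
E (MIN): min(3, 11, 8) = 3
R (MAX): max(5, -10, 4) = 5
S (MAX): max(15, -18, -3) = 15
F (MIN): min(5, 15) = 5
B (MAX): max(3, 5) = 5
root (MIN): min(8, 5) = 5
At root, MIN picks B (lowest: 5).
At B, MAX picks F (highest: 5).
At F, MIN picks R (lowest: 5).
At R, MAX picks L24 (highest: 5).
Terminal value 5.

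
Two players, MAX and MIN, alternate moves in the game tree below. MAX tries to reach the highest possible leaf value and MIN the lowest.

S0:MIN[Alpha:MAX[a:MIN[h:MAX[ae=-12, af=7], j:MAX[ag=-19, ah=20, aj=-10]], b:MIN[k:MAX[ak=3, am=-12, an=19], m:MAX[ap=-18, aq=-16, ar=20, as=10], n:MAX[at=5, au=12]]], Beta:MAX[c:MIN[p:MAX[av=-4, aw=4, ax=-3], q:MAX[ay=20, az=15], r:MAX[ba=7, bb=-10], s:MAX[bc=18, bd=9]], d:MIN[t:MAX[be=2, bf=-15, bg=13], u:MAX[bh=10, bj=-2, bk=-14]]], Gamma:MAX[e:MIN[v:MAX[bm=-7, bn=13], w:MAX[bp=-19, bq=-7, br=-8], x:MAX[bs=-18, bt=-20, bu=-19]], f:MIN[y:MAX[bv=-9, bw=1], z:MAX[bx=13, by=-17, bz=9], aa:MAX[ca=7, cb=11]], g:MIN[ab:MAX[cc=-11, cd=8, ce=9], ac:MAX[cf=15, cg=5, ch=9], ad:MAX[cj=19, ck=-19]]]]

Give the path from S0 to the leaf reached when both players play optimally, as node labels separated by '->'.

S0 -> Gamma -> g -> ab -> ce

h (MAX): max(-12, 7) = 7
j (MAX): max(-19, 20, -10) = 20
a (MIN): min(7, 20) = 7
k (MAX): max(3, -12, 19) = 19
m (MAX): max(-18, -16, 20, 10) = 20
n (MAX): max(5, 12) = 12
b (MIN): min(19, 20, 12) = 12
Alpha (MAX): max(7, 12) = 12
p (MAX): max(-4, 4, -3) = 4
q (MAX): max(20, 15) = 20
r (MAX): max(7, -10) = 7
s (MAX): max(18, 9) = 18
c (MIN): min(4, 20, 7, 18) = 4
t (MAX): max(2, -15, 13) = 13
u (MAX): max(10, -2, -14) = 10
d (MIN): min(13, 10) = 10
Beta (MAX): max(4, 10) = 10
v (MAX): max(-7, 13) = 13
w (MAX): max(-19, -7, -8) = -7
x (MAX): max(-18, -20, -19) = -18
e (MIN): min(13, -7, -18) = -18
y (MAX): max(-9, 1) = 1
z (MAX): max(13, -17, 9) = 13
aa (MAX): max(7, 11) = 11
f (MIN): min(1, 13, 11) = 1
ab (MAX): max(-11, 8, 9) = 9
ac (MAX): max(15, 5, 9) = 15
ad (MAX): max(19, -19) = 19
g (MIN): min(9, 15, 19) = 9
Gamma (MAX): max(-18, 1, 9) = 9
S0 (MIN): min(12, 10, 9) = 9
At S0, MIN picks Gamma (lowest: 9).
At Gamma, MAX picks g (highest: 9).
At g, MIN picks ab (lowest: 9).
At ab, MAX picks ce (highest: 9).
Terminal value 9.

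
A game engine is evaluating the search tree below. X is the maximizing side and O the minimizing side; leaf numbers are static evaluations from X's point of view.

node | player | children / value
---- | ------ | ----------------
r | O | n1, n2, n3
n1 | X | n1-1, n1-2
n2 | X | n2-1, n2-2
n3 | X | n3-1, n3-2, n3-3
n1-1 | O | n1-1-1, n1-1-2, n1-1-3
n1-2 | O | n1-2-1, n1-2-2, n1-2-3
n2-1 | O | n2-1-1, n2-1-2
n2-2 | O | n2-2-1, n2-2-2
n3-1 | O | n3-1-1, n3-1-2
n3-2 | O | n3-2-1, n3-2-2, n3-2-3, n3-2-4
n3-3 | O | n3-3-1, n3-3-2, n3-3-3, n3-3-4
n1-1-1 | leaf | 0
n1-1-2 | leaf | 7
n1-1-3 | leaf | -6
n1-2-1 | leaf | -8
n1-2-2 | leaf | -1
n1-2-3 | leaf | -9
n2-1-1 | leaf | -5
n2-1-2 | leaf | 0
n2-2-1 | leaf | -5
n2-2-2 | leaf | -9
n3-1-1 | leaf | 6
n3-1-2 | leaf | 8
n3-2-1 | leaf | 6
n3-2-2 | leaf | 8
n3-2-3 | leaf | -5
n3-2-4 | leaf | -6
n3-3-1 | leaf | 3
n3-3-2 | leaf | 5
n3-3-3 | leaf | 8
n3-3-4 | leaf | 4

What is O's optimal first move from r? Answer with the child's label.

n1-1 (O): min(0, 7, -6) = -6
n1-2 (O): min(-8, -1, -9) = -9
n1 (X): max(-6, -9) = -6
n2-1 (O): min(-5, 0) = -5
n2-2 (O): min(-5, -9) = -9
n2 (X): max(-5, -9) = -5
n3-1 (O): min(6, 8) = 6
n3-2 (O): min(6, 8, -5, -6) = -6
n3-3 (O): min(3, 5, 8, 4) = 3
n3 (X): max(6, -6, 3) = 6
r (O): min(-6, -5, 6) = -6
O at r wants the lowest of {n1=-6, n2=-5, n3=6}, so chooses n1.

n1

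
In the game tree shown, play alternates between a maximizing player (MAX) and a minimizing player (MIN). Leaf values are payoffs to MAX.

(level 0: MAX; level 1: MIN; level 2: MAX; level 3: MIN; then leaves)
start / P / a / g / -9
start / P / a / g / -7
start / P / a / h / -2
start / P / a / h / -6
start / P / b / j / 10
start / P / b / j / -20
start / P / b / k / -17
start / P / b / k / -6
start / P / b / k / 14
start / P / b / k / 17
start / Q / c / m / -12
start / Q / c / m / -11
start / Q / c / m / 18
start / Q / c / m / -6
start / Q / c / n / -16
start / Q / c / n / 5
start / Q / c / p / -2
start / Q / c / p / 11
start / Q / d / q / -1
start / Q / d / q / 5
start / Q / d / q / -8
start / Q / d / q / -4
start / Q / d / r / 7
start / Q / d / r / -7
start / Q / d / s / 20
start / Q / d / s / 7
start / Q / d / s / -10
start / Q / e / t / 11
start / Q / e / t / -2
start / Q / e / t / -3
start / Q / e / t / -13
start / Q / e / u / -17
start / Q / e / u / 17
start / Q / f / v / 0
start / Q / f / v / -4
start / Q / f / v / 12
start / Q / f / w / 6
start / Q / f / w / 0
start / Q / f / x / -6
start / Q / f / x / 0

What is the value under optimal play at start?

g (MIN): min(-9, -7) = -9
h (MIN): min(-2, -6) = -6
a (MAX): max(-9, -6) = -6
j (MIN): min(10, -20) = -20
k (MIN): min(-17, -6, 14, 17) = -17
b (MAX): max(-20, -17) = -17
P (MIN): min(-6, -17) = -17
m (MIN): min(-12, -11, 18, -6) = -12
n (MIN): min(-16, 5) = -16
p (MIN): min(-2, 11) = -2
c (MAX): max(-12, -16, -2) = -2
q (MIN): min(-1, 5, -8, -4) = -8
r (MIN): min(7, -7) = -7
s (MIN): min(20, 7, -10) = -10
d (MAX): max(-8, -7, -10) = -7
t (MIN): min(11, -2, -3, -13) = -13
u (MIN): min(-17, 17) = -17
e (MAX): max(-13, -17) = -13
v (MIN): min(0, -4, 12) = -4
w (MIN): min(6, 0) = 0
x (MIN): min(-6, 0) = -6
f (MAX): max(-4, 0, -6) = 0
Q (MIN): min(-2, -7, -13, 0) = -13
start (MAX): max(-17, -13) = -13

-13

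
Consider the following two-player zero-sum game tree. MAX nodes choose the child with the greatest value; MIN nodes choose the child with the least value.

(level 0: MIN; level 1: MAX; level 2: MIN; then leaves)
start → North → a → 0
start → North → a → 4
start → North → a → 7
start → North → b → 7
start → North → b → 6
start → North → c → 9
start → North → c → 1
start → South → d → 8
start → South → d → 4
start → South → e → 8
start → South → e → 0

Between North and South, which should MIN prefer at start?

South

a (MIN): min(0, 4, 7) = 0
b (MIN): min(7, 6) = 6
c (MIN): min(9, 1) = 1
North (MAX): max(0, 6, 1) = 6
d (MIN): min(8, 4) = 4
e (MIN): min(8, 0) = 0
South (MAX): max(4, 0) = 4
MIN prefers the lower value; North=6, South=4. South is better since 4 < 6.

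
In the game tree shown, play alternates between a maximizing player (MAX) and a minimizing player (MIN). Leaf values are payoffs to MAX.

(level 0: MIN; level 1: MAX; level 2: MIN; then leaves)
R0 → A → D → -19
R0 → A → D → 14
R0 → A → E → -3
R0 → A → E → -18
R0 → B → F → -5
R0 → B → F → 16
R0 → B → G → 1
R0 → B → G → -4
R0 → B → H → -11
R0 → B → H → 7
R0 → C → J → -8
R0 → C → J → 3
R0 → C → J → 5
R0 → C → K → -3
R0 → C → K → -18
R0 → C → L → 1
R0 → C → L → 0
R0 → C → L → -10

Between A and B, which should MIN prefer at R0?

D (MIN): min(-19, 14) = -19
E (MIN): min(-3, -18) = -18
A (MAX): max(-19, -18) = -18
F (MIN): min(-5, 16) = -5
G (MIN): min(1, -4) = -4
H (MIN): min(-11, 7) = -11
B (MAX): max(-5, -4, -11) = -4
MIN prefers the lower value; A=-18, B=-4. A is better since -18 < -4.

A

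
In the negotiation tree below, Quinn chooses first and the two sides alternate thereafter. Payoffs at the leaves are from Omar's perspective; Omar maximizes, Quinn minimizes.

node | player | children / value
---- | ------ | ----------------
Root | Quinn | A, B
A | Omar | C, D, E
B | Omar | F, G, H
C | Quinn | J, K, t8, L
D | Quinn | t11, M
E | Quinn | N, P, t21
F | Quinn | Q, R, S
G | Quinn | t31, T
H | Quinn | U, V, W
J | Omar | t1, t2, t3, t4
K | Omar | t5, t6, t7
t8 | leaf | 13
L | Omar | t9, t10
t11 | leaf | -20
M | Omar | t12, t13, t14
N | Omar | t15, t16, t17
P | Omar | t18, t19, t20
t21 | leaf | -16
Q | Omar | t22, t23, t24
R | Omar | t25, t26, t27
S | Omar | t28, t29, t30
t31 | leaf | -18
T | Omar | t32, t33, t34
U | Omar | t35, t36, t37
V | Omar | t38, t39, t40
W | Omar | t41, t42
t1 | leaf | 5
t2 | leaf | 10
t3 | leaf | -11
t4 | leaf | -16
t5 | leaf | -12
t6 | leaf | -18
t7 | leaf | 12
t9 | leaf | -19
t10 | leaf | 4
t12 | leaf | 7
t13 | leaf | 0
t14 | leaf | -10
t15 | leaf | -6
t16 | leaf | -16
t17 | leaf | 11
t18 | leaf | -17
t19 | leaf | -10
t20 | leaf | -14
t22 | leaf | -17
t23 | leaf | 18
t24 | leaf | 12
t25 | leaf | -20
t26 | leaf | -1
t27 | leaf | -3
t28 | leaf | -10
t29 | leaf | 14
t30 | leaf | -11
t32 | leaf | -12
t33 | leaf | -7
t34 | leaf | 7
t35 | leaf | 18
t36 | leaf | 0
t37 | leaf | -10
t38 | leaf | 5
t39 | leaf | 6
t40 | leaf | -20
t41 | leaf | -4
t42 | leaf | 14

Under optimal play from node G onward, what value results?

-18

T (Omar): max(-12, -7, 7) = 7
G (Quinn): min(-18, 7) = -18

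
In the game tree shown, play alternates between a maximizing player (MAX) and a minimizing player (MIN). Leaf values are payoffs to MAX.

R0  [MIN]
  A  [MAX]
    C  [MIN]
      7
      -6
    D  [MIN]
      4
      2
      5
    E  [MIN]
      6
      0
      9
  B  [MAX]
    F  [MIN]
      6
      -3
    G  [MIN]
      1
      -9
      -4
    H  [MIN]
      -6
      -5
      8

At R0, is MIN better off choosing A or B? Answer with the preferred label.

C (MIN): min(7, -6) = -6
D (MIN): min(4, 2, 5) = 2
E (MIN): min(6, 0, 9) = 0
A (MAX): max(-6, 2, 0) = 2
F (MIN): min(6, -3) = -3
G (MIN): min(1, -9, -4) = -9
H (MIN): min(-6, -5, 8) = -6
B (MAX): max(-3, -9, -6) = -3
MIN prefers the lower value; A=2, B=-3. B is better since -3 < 2.

B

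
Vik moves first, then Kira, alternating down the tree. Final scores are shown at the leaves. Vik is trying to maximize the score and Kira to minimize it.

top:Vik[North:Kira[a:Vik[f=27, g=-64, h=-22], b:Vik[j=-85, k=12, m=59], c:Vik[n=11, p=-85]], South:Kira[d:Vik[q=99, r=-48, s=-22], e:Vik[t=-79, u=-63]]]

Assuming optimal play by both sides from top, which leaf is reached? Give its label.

n

a (Vik): max(27, -64, -22) = 27
b (Vik): max(-85, 12, 59) = 59
c (Vik): max(11, -85) = 11
North (Kira): min(27, 59, 11) = 11
d (Vik): max(99, -48, -22) = 99
e (Vik): max(-79, -63) = -63
South (Kira): min(99, -63) = -63
top (Vik): max(11, -63) = 11
At top, Vik picks North (highest: 11).
At North, Kira picks c (lowest: 11).
At c, Vik picks n (highest: 11).
Terminal value 11.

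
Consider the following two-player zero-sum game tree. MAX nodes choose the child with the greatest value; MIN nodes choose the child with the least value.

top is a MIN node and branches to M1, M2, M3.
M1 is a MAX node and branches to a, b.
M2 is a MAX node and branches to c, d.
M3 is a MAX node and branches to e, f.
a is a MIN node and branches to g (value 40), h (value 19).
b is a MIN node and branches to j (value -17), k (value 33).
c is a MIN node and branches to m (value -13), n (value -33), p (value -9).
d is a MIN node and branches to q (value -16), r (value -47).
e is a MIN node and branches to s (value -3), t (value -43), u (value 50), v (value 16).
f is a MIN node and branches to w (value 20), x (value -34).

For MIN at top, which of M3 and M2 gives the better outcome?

e (MIN): min(-3, -43, 50, 16) = -43
f (MIN): min(20, -34) = -34
M3 (MAX): max(-43, -34) = -34
c (MIN): min(-13, -33, -9) = -33
d (MIN): min(-16, -47) = -47
M2 (MAX): max(-33, -47) = -33
MIN prefers the lower value; M3=-34, M2=-33. M3 is better since -34 < -33.

M3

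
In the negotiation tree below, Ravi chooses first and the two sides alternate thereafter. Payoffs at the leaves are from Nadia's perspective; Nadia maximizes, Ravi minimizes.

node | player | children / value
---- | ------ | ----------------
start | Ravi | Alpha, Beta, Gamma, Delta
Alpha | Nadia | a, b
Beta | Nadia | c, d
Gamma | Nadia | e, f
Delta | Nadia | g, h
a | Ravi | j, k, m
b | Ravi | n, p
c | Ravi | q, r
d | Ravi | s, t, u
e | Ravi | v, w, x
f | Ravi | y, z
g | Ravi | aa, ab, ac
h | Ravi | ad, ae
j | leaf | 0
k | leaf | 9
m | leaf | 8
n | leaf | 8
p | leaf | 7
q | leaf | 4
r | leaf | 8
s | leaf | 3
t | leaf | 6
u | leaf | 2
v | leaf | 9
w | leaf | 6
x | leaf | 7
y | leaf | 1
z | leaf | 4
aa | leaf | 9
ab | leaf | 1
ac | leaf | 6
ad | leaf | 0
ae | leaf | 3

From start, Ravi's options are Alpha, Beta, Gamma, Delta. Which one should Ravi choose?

Delta

a (Ravi): min(0, 9, 8) = 0
b (Ravi): min(8, 7) = 7
Alpha (Nadia): max(0, 7) = 7
c (Ravi): min(4, 8) = 4
d (Ravi): min(3, 6, 2) = 2
Beta (Nadia): max(4, 2) = 4
e (Ravi): min(9, 6, 7) = 6
f (Ravi): min(1, 4) = 1
Gamma (Nadia): max(6, 1) = 6
g (Ravi): min(9, 1, 6) = 1
h (Ravi): min(0, 3) = 0
Delta (Nadia): max(1, 0) = 1
start (Ravi): min(7, 4, 6, 1) = 1
Ravi at start wants the lowest of {Alpha=7, Beta=4, Gamma=6, Delta=1}, so chooses Delta.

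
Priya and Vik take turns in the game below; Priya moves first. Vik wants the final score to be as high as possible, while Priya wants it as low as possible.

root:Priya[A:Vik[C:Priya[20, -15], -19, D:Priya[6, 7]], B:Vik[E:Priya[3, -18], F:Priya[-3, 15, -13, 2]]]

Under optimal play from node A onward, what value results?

C (Priya): min(20, -15) = -15
D (Priya): min(6, 7) = 6
A (Vik): max(-15, -19, 6) = 6

6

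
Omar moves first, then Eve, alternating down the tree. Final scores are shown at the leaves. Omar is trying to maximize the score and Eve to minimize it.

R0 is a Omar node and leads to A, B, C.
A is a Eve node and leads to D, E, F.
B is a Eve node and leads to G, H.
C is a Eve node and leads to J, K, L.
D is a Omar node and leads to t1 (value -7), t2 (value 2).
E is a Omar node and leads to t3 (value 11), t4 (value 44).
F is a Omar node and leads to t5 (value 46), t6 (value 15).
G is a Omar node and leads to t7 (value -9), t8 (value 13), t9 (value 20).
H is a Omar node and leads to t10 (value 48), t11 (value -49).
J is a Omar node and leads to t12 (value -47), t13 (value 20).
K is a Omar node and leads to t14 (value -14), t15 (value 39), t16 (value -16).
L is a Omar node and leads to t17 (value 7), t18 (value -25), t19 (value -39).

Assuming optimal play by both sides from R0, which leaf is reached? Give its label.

t9

D (Omar): max(-7, 2) = 2
E (Omar): max(11, 44) = 44
F (Omar): max(46, 15) = 46
A (Eve): min(2, 44, 46) = 2
G (Omar): max(-9, 13, 20) = 20
H (Omar): max(48, -49) = 48
B (Eve): min(20, 48) = 20
J (Omar): max(-47, 20) = 20
K (Omar): max(-14, 39, -16) = 39
L (Omar): max(7, -25, -39) = 7
C (Eve): min(20, 39, 7) = 7
R0 (Omar): max(2, 20, 7) = 20
At R0, Omar picks B (highest: 20).
At B, Eve picks G (lowest: 20).
At G, Omar picks t9 (highest: 20).
Terminal value 20.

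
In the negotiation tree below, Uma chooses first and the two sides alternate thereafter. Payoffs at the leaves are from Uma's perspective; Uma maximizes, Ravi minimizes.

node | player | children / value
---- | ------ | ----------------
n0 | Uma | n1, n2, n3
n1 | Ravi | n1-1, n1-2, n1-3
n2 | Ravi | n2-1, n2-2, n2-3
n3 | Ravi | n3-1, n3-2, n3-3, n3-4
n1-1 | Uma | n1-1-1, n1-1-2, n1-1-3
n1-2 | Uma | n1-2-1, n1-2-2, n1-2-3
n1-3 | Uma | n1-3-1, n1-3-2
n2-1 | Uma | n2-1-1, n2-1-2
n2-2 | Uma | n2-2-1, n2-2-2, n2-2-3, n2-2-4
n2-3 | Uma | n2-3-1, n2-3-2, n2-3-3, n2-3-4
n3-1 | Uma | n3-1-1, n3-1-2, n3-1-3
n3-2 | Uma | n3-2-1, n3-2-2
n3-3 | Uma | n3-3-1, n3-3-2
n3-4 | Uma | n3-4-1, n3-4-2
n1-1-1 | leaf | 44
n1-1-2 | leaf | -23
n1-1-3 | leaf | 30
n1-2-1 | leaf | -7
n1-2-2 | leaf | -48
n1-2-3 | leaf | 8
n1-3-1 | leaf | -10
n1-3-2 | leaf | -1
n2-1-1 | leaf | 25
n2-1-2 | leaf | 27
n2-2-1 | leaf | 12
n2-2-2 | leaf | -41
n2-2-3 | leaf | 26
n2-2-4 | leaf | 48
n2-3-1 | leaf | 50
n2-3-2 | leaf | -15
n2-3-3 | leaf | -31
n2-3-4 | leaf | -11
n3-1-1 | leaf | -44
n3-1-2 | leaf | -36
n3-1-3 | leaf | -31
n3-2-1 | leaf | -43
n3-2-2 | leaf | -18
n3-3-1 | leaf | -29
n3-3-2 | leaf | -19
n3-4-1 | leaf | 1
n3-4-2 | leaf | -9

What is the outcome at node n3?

n3-1 (Uma): max(-44, -36, -31) = -31
n3-2 (Uma): max(-43, -18) = -18
n3-3 (Uma): max(-29, -19) = -19
n3-4 (Uma): max(1, -9) = 1
n3 (Ravi): min(-31, -18, -19, 1) = -31

-31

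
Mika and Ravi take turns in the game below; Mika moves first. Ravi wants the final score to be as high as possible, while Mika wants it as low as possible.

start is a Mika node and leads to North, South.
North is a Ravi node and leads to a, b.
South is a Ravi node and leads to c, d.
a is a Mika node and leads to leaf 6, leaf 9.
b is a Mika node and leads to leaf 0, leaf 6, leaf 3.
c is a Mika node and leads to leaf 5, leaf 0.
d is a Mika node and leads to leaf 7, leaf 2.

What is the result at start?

a (Mika): min(6, 9) = 6
b (Mika): min(0, 6, 3) = 0
North (Ravi): max(6, 0) = 6
c (Mika): min(5, 0) = 0
d (Mika): min(7, 2) = 2
South (Ravi): max(0, 2) = 2
start (Mika): min(6, 2) = 2

2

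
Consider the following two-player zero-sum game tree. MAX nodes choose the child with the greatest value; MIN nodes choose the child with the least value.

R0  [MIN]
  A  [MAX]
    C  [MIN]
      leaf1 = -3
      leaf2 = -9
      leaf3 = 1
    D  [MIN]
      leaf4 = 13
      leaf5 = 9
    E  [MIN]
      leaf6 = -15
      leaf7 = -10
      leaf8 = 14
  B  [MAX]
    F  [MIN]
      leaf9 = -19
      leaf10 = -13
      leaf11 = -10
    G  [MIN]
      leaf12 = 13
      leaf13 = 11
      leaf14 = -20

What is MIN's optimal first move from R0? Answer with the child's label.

B

C (MIN): min(-3, -9, 1) = -9
D (MIN): min(13, 9) = 9
E (MIN): min(-15, -10, 14) = -15
A (MAX): max(-9, 9, -15) = 9
F (MIN): min(-19, -13, -10) = -19
G (MIN): min(13, 11, -20) = -20
B (MAX): max(-19, -20) = -19
R0 (MIN): min(9, -19) = -19
MIN at R0 wants the lowest of {A=9, B=-19}, so chooses B.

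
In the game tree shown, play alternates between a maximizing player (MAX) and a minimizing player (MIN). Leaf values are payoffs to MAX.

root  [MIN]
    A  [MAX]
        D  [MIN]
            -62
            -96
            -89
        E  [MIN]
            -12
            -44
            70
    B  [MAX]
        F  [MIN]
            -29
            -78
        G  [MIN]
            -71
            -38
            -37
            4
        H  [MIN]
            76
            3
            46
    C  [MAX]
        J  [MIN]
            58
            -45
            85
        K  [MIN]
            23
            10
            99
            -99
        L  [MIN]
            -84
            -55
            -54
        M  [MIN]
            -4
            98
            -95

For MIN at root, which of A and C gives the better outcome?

D (MIN): min(-62, -96, -89) = -96
E (MIN): min(-12, -44, 70) = -44
A (MAX): max(-96, -44) = -44
J (MIN): min(58, -45, 85) = -45
K (MIN): min(23, 10, 99, -99) = -99
L (MIN): min(-84, -55, -54) = -84
M (MIN): min(-4, 98, -95) = -95
C (MAX): max(-45, -99, -84, -95) = -45
MIN prefers the lower value; A=-44, C=-45. C is better since -45 < -44.

C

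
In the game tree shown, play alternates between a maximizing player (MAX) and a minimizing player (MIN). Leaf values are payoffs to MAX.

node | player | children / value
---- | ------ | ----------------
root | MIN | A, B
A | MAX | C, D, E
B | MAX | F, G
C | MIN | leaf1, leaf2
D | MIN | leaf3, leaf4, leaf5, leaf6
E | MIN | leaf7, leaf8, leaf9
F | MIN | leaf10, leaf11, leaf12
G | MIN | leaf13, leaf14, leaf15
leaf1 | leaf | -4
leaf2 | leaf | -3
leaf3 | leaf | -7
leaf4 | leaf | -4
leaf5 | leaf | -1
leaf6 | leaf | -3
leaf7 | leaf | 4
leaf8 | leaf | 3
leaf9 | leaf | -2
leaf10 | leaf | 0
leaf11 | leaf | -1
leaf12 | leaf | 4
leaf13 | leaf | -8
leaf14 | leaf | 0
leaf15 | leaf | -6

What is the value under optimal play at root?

-2

C (MIN): min(-4, -3) = -4
D (MIN): min(-7, -4, -1, -3) = -7
E (MIN): min(4, 3, -2) = -2
A (MAX): max(-4, -7, -2) = -2
F (MIN): min(0, -1, 4) = -1
G (MIN): min(-8, 0, -6) = -8
B (MAX): max(-1, -8) = -1
root (MIN): min(-2, -1) = -2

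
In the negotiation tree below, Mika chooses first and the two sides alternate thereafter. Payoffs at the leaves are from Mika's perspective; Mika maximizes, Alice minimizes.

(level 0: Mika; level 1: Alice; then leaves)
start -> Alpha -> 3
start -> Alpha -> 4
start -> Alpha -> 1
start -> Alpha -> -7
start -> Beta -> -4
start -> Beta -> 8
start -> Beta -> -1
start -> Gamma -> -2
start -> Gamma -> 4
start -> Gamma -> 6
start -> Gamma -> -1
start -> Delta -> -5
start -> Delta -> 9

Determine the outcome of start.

-2

Alpha (Alice): min(3, 4, 1, -7) = -7
Beta (Alice): min(-4, 8, -1) = -4
Gamma (Alice): min(-2, 4, 6, -1) = -2
Delta (Alice): min(-5, 9) = -5
start (Mika): max(-7, -4, -2, -5) = -2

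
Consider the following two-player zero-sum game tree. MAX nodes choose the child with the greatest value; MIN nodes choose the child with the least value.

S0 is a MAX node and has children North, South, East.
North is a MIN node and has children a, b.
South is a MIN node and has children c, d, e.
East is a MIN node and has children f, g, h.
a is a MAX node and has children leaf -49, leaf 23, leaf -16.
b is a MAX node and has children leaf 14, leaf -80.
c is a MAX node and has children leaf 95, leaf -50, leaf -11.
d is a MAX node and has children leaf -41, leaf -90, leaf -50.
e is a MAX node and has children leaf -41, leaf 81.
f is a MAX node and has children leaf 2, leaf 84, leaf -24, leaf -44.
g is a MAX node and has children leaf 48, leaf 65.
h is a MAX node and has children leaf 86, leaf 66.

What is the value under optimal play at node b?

b (MAX): max(14, -80) = 14

14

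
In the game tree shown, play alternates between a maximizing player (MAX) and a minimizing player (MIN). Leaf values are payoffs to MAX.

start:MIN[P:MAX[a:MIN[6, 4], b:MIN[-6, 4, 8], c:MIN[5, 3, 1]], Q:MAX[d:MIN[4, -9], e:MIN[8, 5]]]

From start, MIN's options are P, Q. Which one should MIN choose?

P

a (MIN): min(6, 4) = 4
b (MIN): min(-6, 4, 8) = -6
c (MIN): min(5, 3, 1) = 1
P (MAX): max(4, -6, 1) = 4
d (MIN): min(4, -9) = -9
e (MIN): min(8, 5) = 5
Q (MAX): max(-9, 5) = 5
start (MIN): min(4, 5) = 4
MIN at start wants the lowest of {P=4, Q=5}, so chooses P.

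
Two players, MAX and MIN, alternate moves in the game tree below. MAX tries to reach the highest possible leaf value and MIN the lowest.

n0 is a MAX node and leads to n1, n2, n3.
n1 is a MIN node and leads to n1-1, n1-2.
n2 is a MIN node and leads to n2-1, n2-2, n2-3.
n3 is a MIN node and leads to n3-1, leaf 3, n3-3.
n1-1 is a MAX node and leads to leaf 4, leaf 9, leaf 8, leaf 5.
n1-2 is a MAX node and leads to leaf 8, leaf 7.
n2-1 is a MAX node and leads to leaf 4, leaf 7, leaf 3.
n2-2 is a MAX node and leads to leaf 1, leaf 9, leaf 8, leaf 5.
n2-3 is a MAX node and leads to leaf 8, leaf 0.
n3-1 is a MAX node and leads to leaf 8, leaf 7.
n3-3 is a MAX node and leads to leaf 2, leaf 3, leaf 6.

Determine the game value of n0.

n1-1 (MAX): max(4, 9, 8, 5) = 9
n1-2 (MAX): max(8, 7) = 8
n1 (MIN): min(9, 8) = 8
n2-1 (MAX): max(4, 7, 3) = 7
n2-2 (MAX): max(1, 9, 8, 5) = 9
n2-3 (MAX): max(8, 0) = 8
n2 (MIN): min(7, 9, 8) = 7
n3-1 (MAX): max(8, 7) = 8
n3-3 (MAX): max(2, 3, 6) = 6
n3 (MIN): min(8, 3, 6) = 3
n0 (MAX): max(8, 7, 3) = 8

8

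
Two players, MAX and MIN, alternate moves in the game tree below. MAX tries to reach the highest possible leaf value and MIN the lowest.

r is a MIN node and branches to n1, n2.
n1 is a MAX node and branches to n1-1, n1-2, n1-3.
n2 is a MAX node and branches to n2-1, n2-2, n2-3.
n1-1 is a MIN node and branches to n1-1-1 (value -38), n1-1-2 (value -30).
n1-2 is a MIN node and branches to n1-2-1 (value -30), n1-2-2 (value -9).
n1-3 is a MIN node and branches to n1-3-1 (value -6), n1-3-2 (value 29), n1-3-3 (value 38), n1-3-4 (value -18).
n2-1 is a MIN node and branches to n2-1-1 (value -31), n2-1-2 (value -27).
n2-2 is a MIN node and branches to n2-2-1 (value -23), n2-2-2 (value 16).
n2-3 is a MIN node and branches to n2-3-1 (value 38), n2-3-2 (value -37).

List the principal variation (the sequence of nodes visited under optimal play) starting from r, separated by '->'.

r -> n2 -> n2-2 -> n2-2-1

n1-1 (MIN): min(-38, -30) = -38
n1-2 (MIN): min(-30, -9) = -30
n1-3 (MIN): min(-6, 29, 38, -18) = -18
n1 (MAX): max(-38, -30, -18) = -18
n2-1 (MIN): min(-31, -27) = -31
n2-2 (MIN): min(-23, 16) = -23
n2-3 (MIN): min(38, -37) = -37
n2 (MAX): max(-31, -23, -37) = -23
r (MIN): min(-18, -23) = -23
At r, MIN picks n2 (lowest: -23).
At n2, MAX picks n2-2 (highest: -23).
At n2-2, MIN picks n2-2-1 (lowest: -23).
Terminal value -23.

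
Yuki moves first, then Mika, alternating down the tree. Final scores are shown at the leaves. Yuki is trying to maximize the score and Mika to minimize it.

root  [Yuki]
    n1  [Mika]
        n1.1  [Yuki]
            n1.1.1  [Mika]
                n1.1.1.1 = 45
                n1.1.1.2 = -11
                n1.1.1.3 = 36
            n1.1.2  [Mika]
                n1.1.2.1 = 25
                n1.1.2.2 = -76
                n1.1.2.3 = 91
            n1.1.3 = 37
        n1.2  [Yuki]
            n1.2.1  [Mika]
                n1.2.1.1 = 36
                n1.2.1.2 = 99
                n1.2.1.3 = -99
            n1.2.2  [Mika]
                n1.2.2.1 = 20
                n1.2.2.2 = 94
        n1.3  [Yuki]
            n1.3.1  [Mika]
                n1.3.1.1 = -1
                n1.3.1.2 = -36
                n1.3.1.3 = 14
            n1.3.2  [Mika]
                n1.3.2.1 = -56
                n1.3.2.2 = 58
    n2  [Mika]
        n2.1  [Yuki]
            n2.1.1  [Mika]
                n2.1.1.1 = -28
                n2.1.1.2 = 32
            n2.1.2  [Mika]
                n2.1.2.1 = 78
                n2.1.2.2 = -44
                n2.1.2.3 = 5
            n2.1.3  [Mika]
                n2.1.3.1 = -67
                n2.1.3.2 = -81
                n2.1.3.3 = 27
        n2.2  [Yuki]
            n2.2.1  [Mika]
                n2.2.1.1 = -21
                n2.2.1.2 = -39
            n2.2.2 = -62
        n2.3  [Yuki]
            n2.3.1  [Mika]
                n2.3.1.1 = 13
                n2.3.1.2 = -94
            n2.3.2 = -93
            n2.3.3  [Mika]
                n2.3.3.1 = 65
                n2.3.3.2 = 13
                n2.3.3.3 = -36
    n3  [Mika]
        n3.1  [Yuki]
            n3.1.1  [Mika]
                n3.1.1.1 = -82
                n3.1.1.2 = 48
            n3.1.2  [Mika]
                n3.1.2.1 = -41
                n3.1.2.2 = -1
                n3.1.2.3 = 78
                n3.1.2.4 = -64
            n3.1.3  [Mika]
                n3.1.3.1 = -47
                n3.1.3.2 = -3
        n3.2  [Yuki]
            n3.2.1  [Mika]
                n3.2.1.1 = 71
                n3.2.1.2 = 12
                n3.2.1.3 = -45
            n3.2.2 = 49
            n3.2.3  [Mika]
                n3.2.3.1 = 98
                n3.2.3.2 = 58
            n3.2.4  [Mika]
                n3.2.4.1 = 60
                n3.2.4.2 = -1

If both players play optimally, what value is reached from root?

n1.1.1 (Mika): min(45, -11, 36) = -11
n1.1.2 (Mika): min(25, -76, 91) = -76
n1.1 (Yuki): max(-11, -76, 37) = 37
n1.2.1 (Mika): min(36, 99, -99) = -99
n1.2.2 (Mika): min(20, 94) = 20
n1.2 (Yuki): max(-99, 20) = 20
n1.3.1 (Mika): min(-1, -36, 14) = -36
n1.3.2 (Mika): min(-56, 58) = -56
n1.3 (Yuki): max(-36, -56) = -36
n1 (Mika): min(37, 20, -36) = -36
n2.1.1 (Mika): min(-28, 32) = -28
n2.1.2 (Mika): min(78, -44, 5) = -44
n2.1.3 (Mika): min(-67, -81, 27) = -81
n2.1 (Yuki): max(-28, -44, -81) = -28
n2.2.1 (Mika): min(-21, -39) = -39
n2.2 (Yuki): max(-39, -62) = -39
n2.3.1 (Mika): min(13, -94) = -94
n2.3.3 (Mika): min(65, 13, -36) = -36
n2.3 (Yuki): max(-94, -93, -36) = -36
n2 (Mika): min(-28, -39, -36) = -39
n3.1.1 (Mika): min(-82, 48) = -82
n3.1.2 (Mika): min(-41, -1, 78, -64) = -64
n3.1.3 (Mika): min(-47, -3) = -47
n3.1 (Yuki): max(-82, -64, -47) = -47
n3.2.1 (Mika): min(71, 12, -45) = -45
n3.2.3 (Mika): min(98, 58) = 58
n3.2.4 (Mika): min(60, -1) = -1
n3.2 (Yuki): max(-45, 49, 58, -1) = 58
n3 (Mika): min(-47, 58) = -47
root (Yuki): max(-36, -39, -47) = -36

-36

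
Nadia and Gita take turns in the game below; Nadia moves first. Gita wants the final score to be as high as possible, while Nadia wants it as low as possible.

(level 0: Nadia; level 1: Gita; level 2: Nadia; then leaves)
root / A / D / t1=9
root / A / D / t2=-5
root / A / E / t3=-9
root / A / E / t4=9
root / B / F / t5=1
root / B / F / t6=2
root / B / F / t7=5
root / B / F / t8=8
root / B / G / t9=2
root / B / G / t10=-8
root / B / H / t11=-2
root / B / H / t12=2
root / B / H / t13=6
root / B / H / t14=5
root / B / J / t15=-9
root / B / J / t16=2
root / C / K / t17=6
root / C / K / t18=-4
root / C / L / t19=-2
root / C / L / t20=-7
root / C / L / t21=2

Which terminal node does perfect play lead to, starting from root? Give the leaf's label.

t2

D (Nadia): min(9, -5) = -5
E (Nadia): min(-9, 9) = -9
A (Gita): max(-5, -9) = -5
F (Nadia): min(1, 2, 5, 8) = 1
G (Nadia): min(2, -8) = -8
H (Nadia): min(-2, 2, 6, 5) = -2
J (Nadia): min(-9, 2) = -9
B (Gita): max(1, -8, -2, -9) = 1
K (Nadia): min(6, -4) = -4
L (Nadia): min(-2, -7, 2) = -7
C (Gita): max(-4, -7) = -4
root (Nadia): min(-5, 1, -4) = -5
At root, Nadia picks A (lowest: -5).
At A, Gita picks D (highest: -5).
At D, Nadia picks t2 (lowest: -5).
Terminal value -5.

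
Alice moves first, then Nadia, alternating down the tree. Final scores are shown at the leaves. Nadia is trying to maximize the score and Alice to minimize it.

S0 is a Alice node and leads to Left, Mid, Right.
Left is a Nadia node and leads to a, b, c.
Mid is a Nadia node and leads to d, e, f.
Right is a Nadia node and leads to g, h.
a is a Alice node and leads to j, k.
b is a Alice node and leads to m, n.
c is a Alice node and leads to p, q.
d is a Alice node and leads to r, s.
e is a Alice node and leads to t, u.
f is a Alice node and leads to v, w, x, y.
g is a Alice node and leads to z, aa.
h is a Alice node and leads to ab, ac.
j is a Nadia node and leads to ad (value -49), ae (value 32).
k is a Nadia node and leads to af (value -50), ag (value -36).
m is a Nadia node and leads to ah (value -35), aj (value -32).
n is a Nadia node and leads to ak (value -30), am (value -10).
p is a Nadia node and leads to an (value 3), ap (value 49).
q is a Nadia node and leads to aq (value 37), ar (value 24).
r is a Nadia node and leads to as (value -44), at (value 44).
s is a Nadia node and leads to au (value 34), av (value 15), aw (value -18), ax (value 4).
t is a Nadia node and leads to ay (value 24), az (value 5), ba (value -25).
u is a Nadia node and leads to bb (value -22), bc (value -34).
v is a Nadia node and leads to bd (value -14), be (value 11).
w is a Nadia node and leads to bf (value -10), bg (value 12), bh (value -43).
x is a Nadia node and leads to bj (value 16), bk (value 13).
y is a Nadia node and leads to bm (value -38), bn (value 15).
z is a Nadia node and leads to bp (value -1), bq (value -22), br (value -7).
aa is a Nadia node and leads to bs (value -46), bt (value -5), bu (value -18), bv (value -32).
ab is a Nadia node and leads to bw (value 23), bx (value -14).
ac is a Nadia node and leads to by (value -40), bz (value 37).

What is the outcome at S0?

j (Nadia): max(-49, 32) = 32
k (Nadia): max(-50, -36) = -36
a (Alice): min(32, -36) = -36
m (Nadia): max(-35, -32) = -32
n (Nadia): max(-30, -10) = -10
b (Alice): min(-32, -10) = -32
p (Nadia): max(3, 49) = 49
q (Nadia): max(37, 24) = 37
c (Alice): min(49, 37) = 37
Left (Nadia): max(-36, -32, 37) = 37
r (Nadia): max(-44, 44) = 44
s (Nadia): max(34, 15, -18, 4) = 34
d (Alice): min(44, 34) = 34
t (Nadia): max(24, 5, -25) = 24
u (Nadia): max(-22, -34) = -22
e (Alice): min(24, -22) = -22
v (Nadia): max(-14, 11) = 11
w (Nadia): max(-10, 12, -43) = 12
x (Nadia): max(16, 13) = 16
y (Nadia): max(-38, 15) = 15
f (Alice): min(11, 12, 16, 15) = 11
Mid (Nadia): max(34, -22, 11) = 34
z (Nadia): max(-1, -22, -7) = -1
aa (Nadia): max(-46, -5, -18, -32) = -5
g (Alice): min(-1, -5) = -5
ab (Nadia): max(23, -14) = 23
ac (Nadia): max(-40, 37) = 37
h (Alice): min(23, 37) = 23
Right (Nadia): max(-5, 23) = 23
S0 (Alice): min(37, 34, 23) = 23

23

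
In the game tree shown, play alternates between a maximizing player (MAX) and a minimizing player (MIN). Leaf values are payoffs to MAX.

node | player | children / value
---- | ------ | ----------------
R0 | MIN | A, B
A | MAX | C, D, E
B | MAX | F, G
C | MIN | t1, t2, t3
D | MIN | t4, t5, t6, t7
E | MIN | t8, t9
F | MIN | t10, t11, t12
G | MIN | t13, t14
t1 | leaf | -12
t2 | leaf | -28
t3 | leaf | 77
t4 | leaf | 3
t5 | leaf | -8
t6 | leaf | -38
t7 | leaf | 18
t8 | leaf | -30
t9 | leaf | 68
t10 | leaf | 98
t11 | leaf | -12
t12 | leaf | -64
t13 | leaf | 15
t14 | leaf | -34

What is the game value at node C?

C (MIN): min(-12, -28, 77) = -28

-28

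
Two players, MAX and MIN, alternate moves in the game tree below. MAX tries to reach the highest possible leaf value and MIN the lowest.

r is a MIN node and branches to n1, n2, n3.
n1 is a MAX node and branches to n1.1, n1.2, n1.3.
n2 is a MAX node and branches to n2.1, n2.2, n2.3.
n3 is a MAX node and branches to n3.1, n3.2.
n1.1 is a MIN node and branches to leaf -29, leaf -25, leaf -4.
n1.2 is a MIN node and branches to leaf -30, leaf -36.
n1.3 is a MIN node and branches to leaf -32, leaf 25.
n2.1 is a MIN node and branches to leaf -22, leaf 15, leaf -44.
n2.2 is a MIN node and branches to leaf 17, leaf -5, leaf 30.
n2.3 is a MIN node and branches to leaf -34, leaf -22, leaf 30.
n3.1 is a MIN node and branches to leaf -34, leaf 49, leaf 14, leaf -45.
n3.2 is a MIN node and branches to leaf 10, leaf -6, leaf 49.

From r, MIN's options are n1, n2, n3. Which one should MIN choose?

n1.1 (MIN): min(-29, -25, -4) = -29
n1.2 (MIN): min(-30, -36) = -36
n1.3 (MIN): min(-32, 25) = -32
n1 (MAX): max(-29, -36, -32) = -29
n2.1 (MIN): min(-22, 15, -44) = -44
n2.2 (MIN): min(17, -5, 30) = -5
n2.3 (MIN): min(-34, -22, 30) = -34
n2 (MAX): max(-44, -5, -34) = -5
n3.1 (MIN): min(-34, 49, 14, -45) = -45
n3.2 (MIN): min(10, -6, 49) = -6
n3 (MAX): max(-45, -6) = -6
r (MIN): min(-29, -5, -6) = -29
MIN at r wants the lowest of {n1=-29, n2=-5, n3=-6}, so chooses n1.

n1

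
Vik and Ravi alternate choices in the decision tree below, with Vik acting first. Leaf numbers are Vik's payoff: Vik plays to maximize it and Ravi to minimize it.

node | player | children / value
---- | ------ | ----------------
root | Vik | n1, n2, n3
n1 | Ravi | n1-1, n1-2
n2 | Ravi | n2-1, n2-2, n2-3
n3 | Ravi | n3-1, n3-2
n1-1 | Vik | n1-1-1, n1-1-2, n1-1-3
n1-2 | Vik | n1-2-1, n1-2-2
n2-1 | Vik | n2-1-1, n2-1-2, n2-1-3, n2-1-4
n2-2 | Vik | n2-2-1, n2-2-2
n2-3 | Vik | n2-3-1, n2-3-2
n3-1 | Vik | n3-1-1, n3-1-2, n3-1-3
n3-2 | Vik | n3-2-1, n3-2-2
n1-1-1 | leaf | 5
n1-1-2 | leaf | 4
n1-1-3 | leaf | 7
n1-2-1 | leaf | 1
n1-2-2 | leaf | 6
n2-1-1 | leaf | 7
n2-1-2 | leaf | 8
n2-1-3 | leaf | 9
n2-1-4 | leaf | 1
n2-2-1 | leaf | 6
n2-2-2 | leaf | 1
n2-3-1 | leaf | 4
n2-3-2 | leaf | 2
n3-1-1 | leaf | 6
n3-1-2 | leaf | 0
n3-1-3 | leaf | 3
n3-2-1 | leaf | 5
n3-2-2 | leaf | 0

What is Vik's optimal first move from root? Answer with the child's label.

n1-1 (Vik): max(5, 4, 7) = 7
n1-2 (Vik): max(1, 6) = 6
n1 (Ravi): min(7, 6) = 6
n2-1 (Vik): max(7, 8, 9, 1) = 9
n2-2 (Vik): max(6, 1) = 6
n2-3 (Vik): max(4, 2) = 4
n2 (Ravi): min(9, 6, 4) = 4
n3-1 (Vik): max(6, 0, 3) = 6
n3-2 (Vik): max(5, 0) = 5
n3 (Ravi): min(6, 5) = 5
root (Vik): max(6, 4, 5) = 6
Vik at root wants the highest of {n1=6, n2=4, n3=5}, so chooses n1.

n1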